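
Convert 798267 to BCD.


Each digit → 4-bit binary:
  7 → 0111
  9 → 1001
  8 → 1000
  2 → 0010
  6 → 0110
  7 → 0111
= 0111 1001 1000 0010 0110 0111


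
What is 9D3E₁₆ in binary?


Each hex digit → 4 binary bits:
  9 = 1001
  D = 1101
  3 = 0011
  E = 1110
Concatenate: 1001 1101 0011 1110
= 1001110100111110


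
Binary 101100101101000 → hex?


Group into 4-bit nibbles: 0101100101101000
  0101 = 5
  1001 = 9
  0110 = 6
  1000 = 8
= 0x5968


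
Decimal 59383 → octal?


Divide by 8 repeatedly:
59383 ÷ 8 = 7422 remainder 7
7422 ÷ 8 = 927 remainder 6
927 ÷ 8 = 115 remainder 7
115 ÷ 8 = 14 remainder 3
14 ÷ 8 = 1 remainder 6
1 ÷ 8 = 0 remainder 1
Reading remainders bottom-up:
= 0o163767


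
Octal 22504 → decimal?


Positional values:
Position 0: 4 × 8^0 = 4
Position 1: 0 × 8^1 = 0
Position 2: 5 × 8^2 = 320
Position 3: 2 × 8^3 = 1024
Position 4: 2 × 8^4 = 8192
Sum = 4 + 0 + 320 + 1024 + 8192
= 9540


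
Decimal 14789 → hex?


Divide by 16 repeatedly:
14789 ÷ 16 = 924 remainder 5 (5)
924 ÷ 16 = 57 remainder 12 (C)
57 ÷ 16 = 3 remainder 9 (9)
3 ÷ 16 = 0 remainder 3 (3)
Reading remainders bottom-up:
= 0x39C5


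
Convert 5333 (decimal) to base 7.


Divide by 7 repeatedly:
5333 ÷ 7 = 761 remainder 6
761 ÷ 7 = 108 remainder 5
108 ÷ 7 = 15 remainder 3
15 ÷ 7 = 2 remainder 1
2 ÷ 7 = 0 remainder 2
Reading remainders bottom-up:
= 21356


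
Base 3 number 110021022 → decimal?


Positional values (base 3):
  2 × 3^0 = 2 × 1 = 2
  2 × 3^1 = 2 × 3 = 6
  0 × 3^2 = 0 × 9 = 0
  1 × 3^3 = 1 × 27 = 27
  2 × 3^4 = 2 × 81 = 162
  0 × 3^5 = 0 × 243 = 0
  0 × 3^6 = 0 × 729 = 0
  1 × 3^7 = 1 × 2187 = 2187
  1 × 3^8 = 1 × 6561 = 6561
Sum = 2 + 6 + 0 + 27 + 162 + 0 + 0 + 2187 + 6561
= 8945


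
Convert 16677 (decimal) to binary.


Divide by 2 repeatedly:
16677 ÷ 2 = 8338 remainder 1
8338 ÷ 2 = 4169 remainder 0
4169 ÷ 2 = 2084 remainder 1
2084 ÷ 2 = 1042 remainder 0
1042 ÷ 2 = 521 remainder 0
521 ÷ 2 = 260 remainder 1
260 ÷ 2 = 130 remainder 0
130 ÷ 2 = 65 remainder 0
65 ÷ 2 = 32 remainder 1
32 ÷ 2 = 16 remainder 0
16 ÷ 2 = 8 remainder 0
8 ÷ 2 = 4 remainder 0
4 ÷ 2 = 2 remainder 0
2 ÷ 2 = 1 remainder 0
1 ÷ 2 = 0 remainder 1
Reading remainders bottom-up:
= 100000100100101


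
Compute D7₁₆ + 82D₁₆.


Align and add column by column (LSB to MSB, each column mod 16 with carry):
  00D7
+ 082D
  ----
  col 0: 7(7) + D(13) + 0 (carry in) = 20 → 4(4), carry out 1
  col 1: D(13) + 2(2) + 1 (carry in) = 16 → 0(0), carry out 1
  col 2: 0(0) + 8(8) + 1 (carry in) = 9 → 9(9), carry out 0
  col 3: 0(0) + 0(0) + 0 (carry in) = 0 → 0(0), carry out 0
Reading digits MSB→LSB: 0904
Strip leading zeros: 904
= 0x904


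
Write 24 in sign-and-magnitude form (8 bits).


Sign bit: 0 (positive)
Magnitude: 24 = 0011000
= 00011000


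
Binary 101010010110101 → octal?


Group into 3-bit groups: 101010010110101
  101 = 5
  010 = 2
  010 = 2
  110 = 6
  101 = 5
= 0o52265


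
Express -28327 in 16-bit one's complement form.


Original: 0110111010100111
Invert all bits:
  bit 0: 0 → 1
  bit 1: 1 → 0
  bit 2: 1 → 0
  bit 3: 0 → 1
  bit 4: 1 → 0
  bit 5: 1 → 0
  bit 6: 1 → 0
  bit 7: 0 → 1
  bit 8: 1 → 0
  bit 9: 0 → 1
  bit 10: 1 → 0
  bit 11: 0 → 1
  bit 12: 0 → 1
  bit 13: 1 → 0
  bit 14: 1 → 0
  bit 15: 1 → 0
= 1001000101011000


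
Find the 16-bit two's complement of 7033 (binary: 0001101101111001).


Original: 0001101101111001
Step 1 - Invert all bits: 1110010010000110
Step 2 - Add 1: 1110010010000110 + 1
= 1110010010000111 (represents -7033)


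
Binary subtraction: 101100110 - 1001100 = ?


Align and subtract column by column (LSB to MSB, borrowing when needed):
  101100110
- 001001100
  ---------
  col 0: (0 - 0 borrow-in) - 0 → 0 - 0 = 0, borrow out 0
  col 1: (1 - 0 borrow-in) - 0 → 1 - 0 = 1, borrow out 0
  col 2: (1 - 0 borrow-in) - 1 → 1 - 1 = 0, borrow out 0
  col 3: (0 - 0 borrow-in) - 1 → borrow from next column: (0+2) - 1 = 1, borrow out 1
  col 4: (0 - 1 borrow-in) - 0 → borrow from next column: (-1+2) - 0 = 1, borrow out 1
  col 5: (1 - 1 borrow-in) - 0 → 0 - 0 = 0, borrow out 0
  col 6: (1 - 0 borrow-in) - 1 → 1 - 1 = 0, borrow out 0
  col 7: (0 - 0 borrow-in) - 0 → 0 - 0 = 0, borrow out 0
  col 8: (1 - 0 borrow-in) - 0 → 1 - 0 = 1, borrow out 0
Reading bits MSB→LSB: 100011010
Strip leading zeros: 100011010
= 100011010


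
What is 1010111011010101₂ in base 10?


Positional values:
Bit 0: 1 × 2^0 = 1
Bit 2: 1 × 2^2 = 4
Bit 4: 1 × 2^4 = 16
Bit 6: 1 × 2^6 = 64
Bit 7: 1 × 2^7 = 128
Bit 9: 1 × 2^9 = 512
Bit 10: 1 × 2^10 = 1024
Bit 11: 1 × 2^11 = 2048
Bit 13: 1 × 2^13 = 8192
Bit 15: 1 × 2^15 = 32768
Sum = 1 + 4 + 16 + 64 + 128 + 512 + 1024 + 2048 + 8192 + 32768
= 44757


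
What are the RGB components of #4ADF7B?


Hex: #4ADF7B
R = 4A₁₆ = 74
G = DF₁₆ = 223
B = 7B₁₆ = 123
= RGB(74, 223, 123)


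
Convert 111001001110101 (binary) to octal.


Group into 3-bit groups: 111001001110101
  111 = 7
  001 = 1
  001 = 1
  110 = 6
  101 = 5
= 0o71165


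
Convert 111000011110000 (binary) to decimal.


Positional values:
Bit 4: 1 × 2^4 = 16
Bit 5: 1 × 2^5 = 32
Bit 6: 1 × 2^6 = 64
Bit 7: 1 × 2^7 = 128
Bit 12: 1 × 2^12 = 4096
Bit 13: 1 × 2^13 = 8192
Bit 14: 1 × 2^14 = 16384
Sum = 16 + 32 + 64 + 128 + 4096 + 8192 + 16384
= 28912


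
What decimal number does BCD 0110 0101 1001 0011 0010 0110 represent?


Each 4-bit group → digit:
  0110 → 6
  0101 → 5
  1001 → 9
  0011 → 3
  0010 → 2
  0110 → 6
= 659326


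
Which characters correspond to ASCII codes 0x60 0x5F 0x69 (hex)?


Codes (hex): 0x60 0x5F 0x69
Per-code ASCII lookup:
  0x60 = 96  (special character) → '`'
  0x5F = 95  (special character) → '_'
  0x69 = 105  (range 97-122: lowercase, 105 - 97 = 8) → 'i'
= '`_i'


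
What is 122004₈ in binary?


Each octal digit → 3 binary bits:
  1 = 001
  2 = 010
  2 = 010
  0 = 000
  0 = 000
  4 = 100
Concatenate: 001 010 010 000 000 100
= 001010010000000100


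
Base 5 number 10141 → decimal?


Positional values (base 5):
  1 × 5^0 = 1 × 1 = 1
  4 × 5^1 = 4 × 5 = 20
  1 × 5^2 = 1 × 25 = 25
  0 × 5^3 = 0 × 125 = 0
  1 × 5^4 = 1 × 625 = 625
Sum = 1 + 20 + 25 + 0 + 625
= 671


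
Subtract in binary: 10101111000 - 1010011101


Align and subtract column by column (LSB to MSB, borrowing when needed):
  10101111000
- 01010011101
  -----------
  col 0: (0 - 0 borrow-in) - 1 → borrow from next column: (0+2) - 1 = 1, borrow out 1
  col 1: (0 - 1 borrow-in) - 0 → borrow from next column: (-1+2) - 0 = 1, borrow out 1
  col 2: (0 - 1 borrow-in) - 1 → borrow from next column: (-1+2) - 1 = 0, borrow out 1
  col 3: (1 - 1 borrow-in) - 1 → borrow from next column: (0+2) - 1 = 1, borrow out 1
  col 4: (1 - 1 borrow-in) - 1 → borrow from next column: (0+2) - 1 = 1, borrow out 1
  col 5: (1 - 1 borrow-in) - 0 → 0 - 0 = 0, borrow out 0
  col 6: (1 - 0 borrow-in) - 0 → 1 - 0 = 1, borrow out 0
  col 7: (0 - 0 borrow-in) - 1 → borrow from next column: (0+2) - 1 = 1, borrow out 1
  col 8: (1 - 1 borrow-in) - 0 → 0 - 0 = 0, borrow out 0
  col 9: (0 - 0 borrow-in) - 1 → borrow from next column: (0+2) - 1 = 1, borrow out 1
  col 10: (1 - 1 borrow-in) - 0 → 0 - 0 = 0, borrow out 0
Reading bits MSB→LSB: 01011011011
Strip leading zeros: 1011011011
= 1011011011


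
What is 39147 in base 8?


Divide by 8 repeatedly:
39147 ÷ 8 = 4893 remainder 3
4893 ÷ 8 = 611 remainder 5
611 ÷ 8 = 76 remainder 3
76 ÷ 8 = 9 remainder 4
9 ÷ 8 = 1 remainder 1
1 ÷ 8 = 0 remainder 1
Reading remainders bottom-up:
= 0o114353


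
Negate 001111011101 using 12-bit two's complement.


Original: 001111011101
Step 1 - Invert all bits: 110000100010
Step 2 - Add 1: 110000100010 + 1
= 110000100011 (represents -989)


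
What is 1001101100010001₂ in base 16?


Group into 4-bit nibbles: 1001101100010001
  1001 = 9
  1011 = B
  0001 = 1
  0001 = 1
= 0x9B11


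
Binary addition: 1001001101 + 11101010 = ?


Align and add column by column (LSB to MSB, carry propagating):
  01001001101
+ 00011101010
  -----------
  col 0: 1 + 0 + 0 (carry in) = 1 → bit 1, carry out 0
  col 1: 0 + 1 + 0 (carry in) = 1 → bit 1, carry out 0
  col 2: 1 + 0 + 0 (carry in) = 1 → bit 1, carry out 0
  col 3: 1 + 1 + 0 (carry in) = 2 → bit 0, carry out 1
  col 4: 0 + 0 + 1 (carry in) = 1 → bit 1, carry out 0
  col 5: 0 + 1 + 0 (carry in) = 1 → bit 1, carry out 0
  col 6: 1 + 1 + 0 (carry in) = 2 → bit 0, carry out 1
  col 7: 0 + 1 + 1 (carry in) = 2 → bit 0, carry out 1
  col 8: 0 + 0 + 1 (carry in) = 1 → bit 1, carry out 0
  col 9: 1 + 0 + 0 (carry in) = 1 → bit 1, carry out 0
  col 10: 0 + 0 + 0 (carry in) = 0 → bit 0, carry out 0
Reading bits MSB→LSB: 01100110111
Strip leading zeros: 1100110111
= 1100110111


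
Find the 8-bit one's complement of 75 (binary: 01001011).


Original: 01001011
Invert all bits:
  bit 0: 0 → 1
  bit 1: 1 → 0
  bit 2: 0 → 1
  bit 3: 0 → 1
  bit 4: 1 → 0
  bit 5: 0 → 1
  bit 6: 1 → 0
  bit 7: 1 → 0
= 10110100


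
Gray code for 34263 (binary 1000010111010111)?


Binary: 1000010111010111
Gray code: G = B XOR (B >> 1)
B >> 1 = 0100001011101011
1000010111010111 XOR 0100001011101011:
  1 XOR 0 = 1
  0 XOR 1 = 1
  0 XOR 0 = 0
  0 XOR 0 = 0
  0 XOR 0 = 0
  1 XOR 0 = 1
  0 XOR 1 = 1
  1 XOR 0 = 1
  1 XOR 1 = 0
  1 XOR 1 = 0
  0 XOR 1 = 1
  1 XOR 0 = 1
  0 XOR 1 = 1
  1 XOR 0 = 1
  1 XOR 1 = 0
  1 XOR 1 = 0
= 1100011100111100


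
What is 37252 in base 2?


Divide by 2 repeatedly:
37252 ÷ 2 = 18626 remainder 0
18626 ÷ 2 = 9313 remainder 0
9313 ÷ 2 = 4656 remainder 1
4656 ÷ 2 = 2328 remainder 0
2328 ÷ 2 = 1164 remainder 0
1164 ÷ 2 = 582 remainder 0
582 ÷ 2 = 291 remainder 0
291 ÷ 2 = 145 remainder 1
145 ÷ 2 = 72 remainder 1
72 ÷ 2 = 36 remainder 0
36 ÷ 2 = 18 remainder 0
18 ÷ 2 = 9 remainder 0
9 ÷ 2 = 4 remainder 1
4 ÷ 2 = 2 remainder 0
2 ÷ 2 = 1 remainder 0
1 ÷ 2 = 0 remainder 1
Reading remainders bottom-up:
= 1001000110000100


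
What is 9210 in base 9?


Divide by 9 repeatedly:
9210 ÷ 9 = 1023 remainder 3
1023 ÷ 9 = 113 remainder 6
113 ÷ 9 = 12 remainder 5
12 ÷ 9 = 1 remainder 3
1 ÷ 9 = 0 remainder 1
Reading remainders bottom-up:
= 13563


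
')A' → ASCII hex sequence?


String: ')A'  (2 characters)
Per-character ASCII lookup:
  ')': special character: ')' = 41 → 0x29
  'A': uppercase starts at 65: 'A' = 65 + 0 = 65 → 0x41
= 0x29 0x41


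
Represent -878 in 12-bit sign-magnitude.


Sign bit: 1 (negative)
Magnitude: 878 = 01101101110
= 101101101110


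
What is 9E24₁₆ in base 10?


Positional values:
Position 0: 4 × 16^0 = 4 × 1 = 4
Position 1: 2 × 16^1 = 2 × 16 = 32
Position 2: E × 16^2 = 14 × 256 = 3584
Position 3: 9 × 16^3 = 9 × 4096 = 36864
Sum = 4 + 32 + 3584 + 36864
= 40484


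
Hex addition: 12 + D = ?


Align and add column by column (LSB to MSB, each column mod 16 with carry):
  012
+ 00D
  ---
  col 0: 2(2) + D(13) + 0 (carry in) = 15 → F(15), carry out 0
  col 1: 1(1) + 0(0) + 0 (carry in) = 1 → 1(1), carry out 0
  col 2: 0(0) + 0(0) + 0 (carry in) = 0 → 0(0), carry out 0
Reading digits MSB→LSB: 01F
Strip leading zeros: 1F
= 0x1F


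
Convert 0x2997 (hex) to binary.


Each hex digit → 4 binary bits:
  2 = 0010
  9 = 1001
  9 = 1001
  7 = 0111
Concatenate: 0010 1001 1001 0111
= 0010100110010111


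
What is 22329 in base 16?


Divide by 16 repeatedly:
22329 ÷ 16 = 1395 remainder 9 (9)
1395 ÷ 16 = 87 remainder 3 (3)
87 ÷ 16 = 5 remainder 7 (7)
5 ÷ 16 = 0 remainder 5 (5)
Reading remainders bottom-up:
= 0x5739


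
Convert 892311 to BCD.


Each digit → 4-bit binary:
  8 → 1000
  9 → 1001
  2 → 0010
  3 → 0011
  1 → 0001
  1 → 0001
= 1000 1001 0010 0011 0001 0001


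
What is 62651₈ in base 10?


Positional values:
Position 0: 1 × 8^0 = 1
Position 1: 5 × 8^1 = 40
Position 2: 6 × 8^2 = 384
Position 3: 2 × 8^3 = 1024
Position 4: 6 × 8^4 = 24576
Sum = 1 + 40 + 384 + 1024 + 24576
= 26025


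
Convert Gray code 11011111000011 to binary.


Gray code: 11011111000011
MSB stays the same: 1
Each subsequent bit = prev_binary XOR current_gray:
  B[1] = 1 XOR 1 = 0
  B[2] = 0 XOR 0 = 0
  B[3] = 0 XOR 1 = 1
  B[4] = 1 XOR 1 = 0
  B[5] = 0 XOR 1 = 1
  B[6] = 1 XOR 1 = 0
  B[7] = 0 XOR 1 = 1
  B[8] = 1 XOR 0 = 1
  B[9] = 1 XOR 0 = 1
  B[10] = 1 XOR 0 = 1
  B[11] = 1 XOR 0 = 1
  B[12] = 1 XOR 1 = 0
  B[13] = 0 XOR 1 = 1
= 10010101111101 (9597 decimal)


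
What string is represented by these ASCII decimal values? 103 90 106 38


Codes (decimal): 103 90 106 38
Per-code ASCII lookup:
  103  (range 97-122: lowercase, 103 - 97 = 6) → 'g'
  90  (range 65-90: uppercase, 90 - 65 = 25) → 'Z'
  106  (range 97-122: lowercase, 106 - 97 = 9) → 'j'
  38  (special character) → '&'
= 'gZj&'


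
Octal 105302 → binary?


Each octal digit → 3 binary bits:
  1 = 001
  0 = 000
  5 = 101
  3 = 011
  0 = 000
  2 = 010
Concatenate: 001 000 101 011 000 010
= 001000101011000010


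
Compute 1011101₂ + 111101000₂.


Align and add column by column (LSB to MSB, carry propagating):
  0001011101
+ 0111101000
  ----------
  col 0: 1 + 0 + 0 (carry in) = 1 → bit 1, carry out 0
  col 1: 0 + 0 + 0 (carry in) = 0 → bit 0, carry out 0
  col 2: 1 + 0 + 0 (carry in) = 1 → bit 1, carry out 0
  col 3: 1 + 1 + 0 (carry in) = 2 → bit 0, carry out 1
  col 4: 1 + 0 + 1 (carry in) = 2 → bit 0, carry out 1
  col 5: 0 + 1 + 1 (carry in) = 2 → bit 0, carry out 1
  col 6: 1 + 1 + 1 (carry in) = 3 → bit 1, carry out 1
  col 7: 0 + 1 + 1 (carry in) = 2 → bit 0, carry out 1
  col 8: 0 + 1 + 1 (carry in) = 2 → bit 0, carry out 1
  col 9: 0 + 0 + 1 (carry in) = 1 → bit 1, carry out 0
Reading bits MSB→LSB: 1001000101
Strip leading zeros: 1001000101
= 1001000101


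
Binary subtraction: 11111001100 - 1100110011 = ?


Align and subtract column by column (LSB to MSB, borrowing when needed):
  11111001100
- 01100110011
  -----------
  col 0: (0 - 0 borrow-in) - 1 → borrow from next column: (0+2) - 1 = 1, borrow out 1
  col 1: (0 - 1 borrow-in) - 1 → borrow from next column: (-1+2) - 1 = 0, borrow out 1
  col 2: (1 - 1 borrow-in) - 0 → 0 - 0 = 0, borrow out 0
  col 3: (1 - 0 borrow-in) - 0 → 1 - 0 = 1, borrow out 0
  col 4: (0 - 0 borrow-in) - 1 → borrow from next column: (0+2) - 1 = 1, borrow out 1
  col 5: (0 - 1 borrow-in) - 1 → borrow from next column: (-1+2) - 1 = 0, borrow out 1
  col 6: (1 - 1 borrow-in) - 0 → 0 - 0 = 0, borrow out 0
  col 7: (1 - 0 borrow-in) - 0 → 1 - 0 = 1, borrow out 0
  col 8: (1 - 0 borrow-in) - 1 → 1 - 1 = 0, borrow out 0
  col 9: (1 - 0 borrow-in) - 1 → 1 - 1 = 0, borrow out 0
  col 10: (1 - 0 borrow-in) - 0 → 1 - 0 = 1, borrow out 0
Reading bits MSB→LSB: 10010011001
Strip leading zeros: 10010011001
= 10010011001


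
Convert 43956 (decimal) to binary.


Divide by 2 repeatedly:
43956 ÷ 2 = 21978 remainder 0
21978 ÷ 2 = 10989 remainder 0
10989 ÷ 2 = 5494 remainder 1
5494 ÷ 2 = 2747 remainder 0
2747 ÷ 2 = 1373 remainder 1
1373 ÷ 2 = 686 remainder 1
686 ÷ 2 = 343 remainder 0
343 ÷ 2 = 171 remainder 1
171 ÷ 2 = 85 remainder 1
85 ÷ 2 = 42 remainder 1
42 ÷ 2 = 21 remainder 0
21 ÷ 2 = 10 remainder 1
10 ÷ 2 = 5 remainder 0
5 ÷ 2 = 2 remainder 1
2 ÷ 2 = 1 remainder 0
1 ÷ 2 = 0 remainder 1
Reading remainders bottom-up:
= 1010101110110100


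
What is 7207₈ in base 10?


Positional values:
Position 0: 7 × 8^0 = 7
Position 1: 0 × 8^1 = 0
Position 2: 2 × 8^2 = 128
Position 3: 7 × 8^3 = 3584
Sum = 7 + 0 + 128 + 3584
= 3719


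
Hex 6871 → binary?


Each hex digit → 4 binary bits:
  6 = 0110
  8 = 1000
  7 = 0111
  1 = 0001
Concatenate: 0110 1000 0111 0001
= 0110100001110001


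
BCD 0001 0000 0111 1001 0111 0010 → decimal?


Each 4-bit group → digit:
  0001 → 1
  0000 → 0
  0111 → 7
  1001 → 9
  0111 → 7
  0010 → 2
= 107972


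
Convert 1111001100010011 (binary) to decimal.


Positional values:
Bit 0: 1 × 2^0 = 1
Bit 1: 1 × 2^1 = 2
Bit 4: 1 × 2^4 = 16
Bit 8: 1 × 2^8 = 256
Bit 9: 1 × 2^9 = 512
Bit 12: 1 × 2^12 = 4096
Bit 13: 1 × 2^13 = 8192
Bit 14: 1 × 2^14 = 16384
Bit 15: 1 × 2^15 = 32768
Sum = 1 + 2 + 16 + 256 + 512 + 4096 + 8192 + 16384 + 32768
= 62227


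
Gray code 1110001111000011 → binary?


Gray code: 1110001111000011
MSB stays the same: 1
Each subsequent bit = prev_binary XOR current_gray:
  B[1] = 1 XOR 1 = 0
  B[2] = 0 XOR 1 = 1
  B[3] = 1 XOR 0 = 1
  B[4] = 1 XOR 0 = 1
  B[5] = 1 XOR 0 = 1
  B[6] = 1 XOR 1 = 0
  B[7] = 0 XOR 1 = 1
  B[8] = 1 XOR 1 = 0
  B[9] = 0 XOR 1 = 1
  B[10] = 1 XOR 0 = 1
  B[11] = 1 XOR 0 = 1
  B[12] = 1 XOR 0 = 1
  B[13] = 1 XOR 0 = 1
  B[14] = 1 XOR 1 = 0
  B[15] = 0 XOR 1 = 1
= 1011110101111101 (48509 decimal)


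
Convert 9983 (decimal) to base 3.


Divide by 3 repeatedly:
9983 ÷ 3 = 3327 remainder 2
3327 ÷ 3 = 1109 remainder 0
1109 ÷ 3 = 369 remainder 2
369 ÷ 3 = 123 remainder 0
123 ÷ 3 = 41 remainder 0
41 ÷ 3 = 13 remainder 2
13 ÷ 3 = 4 remainder 1
4 ÷ 3 = 1 remainder 1
1 ÷ 3 = 0 remainder 1
Reading remainders bottom-up:
= 111200202


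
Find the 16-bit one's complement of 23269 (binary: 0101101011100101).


Original: 0101101011100101
Invert all bits:
  bit 0: 0 → 1
  bit 1: 1 → 0
  bit 2: 0 → 1
  bit 3: 1 → 0
  bit 4: 1 → 0
  bit 5: 0 → 1
  bit 6: 1 → 0
  bit 7: 0 → 1
  bit 8: 1 → 0
  bit 9: 1 → 0
  bit 10: 1 → 0
  bit 11: 0 → 1
  bit 12: 0 → 1
  bit 13: 1 → 0
  bit 14: 0 → 1
  bit 15: 1 → 0
= 1010010100011010


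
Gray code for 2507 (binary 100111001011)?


Binary: 100111001011
Gray code: G = B XOR (B >> 1)
B >> 1 = 010011100101
100111001011 XOR 010011100101:
  1 XOR 0 = 1
  0 XOR 1 = 1
  0 XOR 0 = 0
  1 XOR 0 = 1
  1 XOR 1 = 0
  1 XOR 1 = 0
  0 XOR 1 = 1
  0 XOR 0 = 0
  1 XOR 0 = 1
  0 XOR 1 = 1
  1 XOR 0 = 1
  1 XOR 1 = 0
= 110100101110


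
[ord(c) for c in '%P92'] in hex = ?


String: '%P92'  (4 characters)
Per-character ASCII lookup:
  '%': special character: '%' = 37 → 0x25
  'P': uppercase starts at 65: 'P' = 65 + 15 = 80 → 0x50
  '9': digits start at 48: '9' = 48 + 9 = 57 → 0x39
  '2': digits start at 48: '2' = 48 + 2 = 50 → 0x32
= 0x25 0x50 0x39 0x32


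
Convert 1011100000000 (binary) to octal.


Group into 3-bit groups: 001011100000000
  001 = 1
  011 = 3
  100 = 4
  000 = 0
  000 = 0
= 0o13400


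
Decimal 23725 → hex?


Divide by 16 repeatedly:
23725 ÷ 16 = 1482 remainder 13 (D)
1482 ÷ 16 = 92 remainder 10 (A)
92 ÷ 16 = 5 remainder 12 (C)
5 ÷ 16 = 0 remainder 5 (5)
Reading remainders bottom-up:
= 0x5CAD


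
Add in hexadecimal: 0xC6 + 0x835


Align and add column by column (LSB to MSB, each column mod 16 with carry):
  00C6
+ 0835
  ----
  col 0: 6(6) + 5(5) + 0 (carry in) = 11 → B(11), carry out 0
  col 1: C(12) + 3(3) + 0 (carry in) = 15 → F(15), carry out 0
  col 2: 0(0) + 8(8) + 0 (carry in) = 8 → 8(8), carry out 0
  col 3: 0(0) + 0(0) + 0 (carry in) = 0 → 0(0), carry out 0
Reading digits MSB→LSB: 08FB
Strip leading zeros: 8FB
= 0x8FB


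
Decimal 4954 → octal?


Divide by 8 repeatedly:
4954 ÷ 8 = 619 remainder 2
619 ÷ 8 = 77 remainder 3
77 ÷ 8 = 9 remainder 5
9 ÷ 8 = 1 remainder 1
1 ÷ 8 = 0 remainder 1
Reading remainders bottom-up:
= 0o11532


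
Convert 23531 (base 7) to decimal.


Positional values (base 7):
  1 × 7^0 = 1 × 1 = 1
  3 × 7^1 = 3 × 7 = 21
  5 × 7^2 = 5 × 49 = 245
  3 × 7^3 = 3 × 343 = 1029
  2 × 7^4 = 2 × 2401 = 4802
Sum = 1 + 21 + 245 + 1029 + 4802
= 6098


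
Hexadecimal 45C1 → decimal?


Positional values:
Position 0: 1 × 16^0 = 1 × 1 = 1
Position 1: C × 16^1 = 12 × 16 = 192
Position 2: 5 × 16^2 = 5 × 256 = 1280
Position 3: 4 × 16^3 = 4 × 4096 = 16384
Sum = 1 + 192 + 1280 + 16384
= 17857


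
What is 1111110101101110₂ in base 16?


Group into 4-bit nibbles: 1111110101101110
  1111 = F
  1101 = D
  0110 = 6
  1110 = E
= 0xFD6E


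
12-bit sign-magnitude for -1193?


Sign bit: 1 (negative)
Magnitude: 1193 = 10010101001
= 110010101001


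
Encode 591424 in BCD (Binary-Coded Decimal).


Each digit → 4-bit binary:
  5 → 0101
  9 → 1001
  1 → 0001
  4 → 0100
  2 → 0010
  4 → 0100
= 0101 1001 0001 0100 0010 0100


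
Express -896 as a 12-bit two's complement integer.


Original: 001110000000
Step 1 - Invert all bits: 110001111111
Step 2 - Add 1: 110001111111 + 1
= 110010000000 (represents -896)


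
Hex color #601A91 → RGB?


Hex: #601A91
R = 60₁₆ = 96
G = 1A₁₆ = 26
B = 91₁₆ = 145
= RGB(96, 26, 145)


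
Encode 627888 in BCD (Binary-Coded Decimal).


Each digit → 4-bit binary:
  6 → 0110
  2 → 0010
  7 → 0111
  8 → 1000
  8 → 1000
  8 → 1000
= 0110 0010 0111 1000 1000 1000


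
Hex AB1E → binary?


Each hex digit → 4 binary bits:
  A = 1010
  B = 1011
  1 = 0001
  E = 1110
Concatenate: 1010 1011 0001 1110
= 1010101100011110


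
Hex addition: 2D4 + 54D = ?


Align and add column by column (LSB to MSB, each column mod 16 with carry):
  02D4
+ 054D
  ----
  col 0: 4(4) + D(13) + 0 (carry in) = 17 → 1(1), carry out 1
  col 1: D(13) + 4(4) + 1 (carry in) = 18 → 2(2), carry out 1
  col 2: 2(2) + 5(5) + 1 (carry in) = 8 → 8(8), carry out 0
  col 3: 0(0) + 0(0) + 0 (carry in) = 0 → 0(0), carry out 0
Reading digits MSB→LSB: 0821
Strip leading zeros: 821
= 0x821


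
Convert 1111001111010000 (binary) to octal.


Group into 3-bit groups: 001111001111010000
  001 = 1
  111 = 7
  001 = 1
  111 = 7
  010 = 2
  000 = 0
= 0o171720


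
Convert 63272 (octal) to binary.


Each octal digit → 3 binary bits:
  6 = 110
  3 = 011
  2 = 010
  7 = 111
  2 = 010
Concatenate: 110 011 010 111 010
= 110011010111010


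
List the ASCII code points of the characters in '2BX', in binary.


String: '2BX'  (3 characters)
Per-character ASCII lookup:
  '2': digits start at 48: '2' = 48 + 2 = 50 → 110010
  'B': uppercase starts at 65: 'B' = 65 + 1 = 66 → 1000010
  'X': uppercase starts at 65: 'X' = 65 + 23 = 88 → 1011000
= 110010 1000010 1011000


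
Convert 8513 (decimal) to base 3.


Divide by 3 repeatedly:
8513 ÷ 3 = 2837 remainder 2
2837 ÷ 3 = 945 remainder 2
945 ÷ 3 = 315 remainder 0
315 ÷ 3 = 105 remainder 0
105 ÷ 3 = 35 remainder 0
35 ÷ 3 = 11 remainder 2
11 ÷ 3 = 3 remainder 2
3 ÷ 3 = 1 remainder 0
1 ÷ 3 = 0 remainder 1
Reading remainders bottom-up:
= 102200022


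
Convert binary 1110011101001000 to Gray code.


Binary: 1110011101001000
Gray code: G = B XOR (B >> 1)
B >> 1 = 0111001110100100
1110011101001000 XOR 0111001110100100:
  1 XOR 0 = 1
  1 XOR 1 = 0
  1 XOR 1 = 0
  0 XOR 1 = 1
  0 XOR 0 = 0
  1 XOR 0 = 1
  1 XOR 1 = 0
  1 XOR 1 = 0
  0 XOR 1 = 1
  1 XOR 0 = 1
  0 XOR 1 = 1
  0 XOR 0 = 0
  1 XOR 0 = 1
  0 XOR 1 = 1
  0 XOR 0 = 0
  0 XOR 0 = 0
= 1001010011101100


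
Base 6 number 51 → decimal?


Positional values (base 6):
  1 × 6^0 = 1 × 1 = 1
  5 × 6^1 = 5 × 6 = 30
Sum = 1 + 30
= 31


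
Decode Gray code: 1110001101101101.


Gray code: 1110001101101101
MSB stays the same: 1
Each subsequent bit = prev_binary XOR current_gray:
  B[1] = 1 XOR 1 = 0
  B[2] = 0 XOR 1 = 1
  B[3] = 1 XOR 0 = 1
  B[4] = 1 XOR 0 = 1
  B[5] = 1 XOR 0 = 1
  B[6] = 1 XOR 1 = 0
  B[7] = 0 XOR 1 = 1
  B[8] = 1 XOR 0 = 1
  B[9] = 1 XOR 1 = 0
  B[10] = 0 XOR 1 = 1
  B[11] = 1 XOR 0 = 1
  B[12] = 1 XOR 1 = 0
  B[13] = 0 XOR 1 = 1
  B[14] = 1 XOR 0 = 1
  B[15] = 1 XOR 1 = 0
= 1011110110110110 (48566 decimal)


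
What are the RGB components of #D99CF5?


Hex: #D99CF5
R = D9₁₆ = 217
G = 9C₁₆ = 156
B = F5₁₆ = 245
= RGB(217, 156, 245)


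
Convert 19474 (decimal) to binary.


Divide by 2 repeatedly:
19474 ÷ 2 = 9737 remainder 0
9737 ÷ 2 = 4868 remainder 1
4868 ÷ 2 = 2434 remainder 0
2434 ÷ 2 = 1217 remainder 0
1217 ÷ 2 = 608 remainder 1
608 ÷ 2 = 304 remainder 0
304 ÷ 2 = 152 remainder 0
152 ÷ 2 = 76 remainder 0
76 ÷ 2 = 38 remainder 0
38 ÷ 2 = 19 remainder 0
19 ÷ 2 = 9 remainder 1
9 ÷ 2 = 4 remainder 1
4 ÷ 2 = 2 remainder 0
2 ÷ 2 = 1 remainder 0
1 ÷ 2 = 0 remainder 1
Reading remainders bottom-up:
= 100110000010010


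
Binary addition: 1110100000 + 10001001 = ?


Align and add column by column (LSB to MSB, carry propagating):
  01110100000
+ 00010001001
  -----------
  col 0: 0 + 1 + 0 (carry in) = 1 → bit 1, carry out 0
  col 1: 0 + 0 + 0 (carry in) = 0 → bit 0, carry out 0
  col 2: 0 + 0 + 0 (carry in) = 0 → bit 0, carry out 0
  col 3: 0 + 1 + 0 (carry in) = 1 → bit 1, carry out 0
  col 4: 0 + 0 + 0 (carry in) = 0 → bit 0, carry out 0
  col 5: 1 + 0 + 0 (carry in) = 1 → bit 1, carry out 0
  col 6: 0 + 0 + 0 (carry in) = 0 → bit 0, carry out 0
  col 7: 1 + 1 + 0 (carry in) = 2 → bit 0, carry out 1
  col 8: 1 + 0 + 1 (carry in) = 2 → bit 0, carry out 1
  col 9: 1 + 0 + 1 (carry in) = 2 → bit 0, carry out 1
  col 10: 0 + 0 + 1 (carry in) = 1 → bit 1, carry out 0
Reading bits MSB→LSB: 10000101001
Strip leading zeros: 10000101001
= 10000101001


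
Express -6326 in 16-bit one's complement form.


Original: 0001100010110110
Invert all bits:
  bit 0: 0 → 1
  bit 1: 0 → 1
  bit 2: 0 → 1
  bit 3: 1 → 0
  bit 4: 1 → 0
  bit 5: 0 → 1
  bit 6: 0 → 1
  bit 7: 0 → 1
  bit 8: 1 → 0
  bit 9: 0 → 1
  bit 10: 1 → 0
  bit 11: 1 → 0
  bit 12: 0 → 1
  bit 13: 1 → 0
  bit 14: 1 → 0
  bit 15: 0 → 1
= 1110011101001001


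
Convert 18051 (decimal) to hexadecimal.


Divide by 16 repeatedly:
18051 ÷ 16 = 1128 remainder 3 (3)
1128 ÷ 16 = 70 remainder 8 (8)
70 ÷ 16 = 4 remainder 6 (6)
4 ÷ 16 = 0 remainder 4 (4)
Reading remainders bottom-up:
= 0x4683


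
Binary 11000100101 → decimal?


Positional values:
Bit 0: 1 × 2^0 = 1
Bit 2: 1 × 2^2 = 4
Bit 5: 1 × 2^5 = 32
Bit 9: 1 × 2^9 = 512
Bit 10: 1 × 2^10 = 1024
Sum = 1 + 4 + 32 + 512 + 1024
= 1573


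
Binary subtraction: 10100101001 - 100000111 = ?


Align and subtract column by column (LSB to MSB, borrowing when needed):
  10100101001
- 00100000111
  -----------
  col 0: (1 - 0 borrow-in) - 1 → 1 - 1 = 0, borrow out 0
  col 1: (0 - 0 borrow-in) - 1 → borrow from next column: (0+2) - 1 = 1, borrow out 1
  col 2: (0 - 1 borrow-in) - 1 → borrow from next column: (-1+2) - 1 = 0, borrow out 1
  col 3: (1 - 1 borrow-in) - 0 → 0 - 0 = 0, borrow out 0
  col 4: (0 - 0 borrow-in) - 0 → 0 - 0 = 0, borrow out 0
  col 5: (1 - 0 borrow-in) - 0 → 1 - 0 = 1, borrow out 0
  col 6: (0 - 0 borrow-in) - 0 → 0 - 0 = 0, borrow out 0
  col 7: (0 - 0 borrow-in) - 0 → 0 - 0 = 0, borrow out 0
  col 8: (1 - 0 borrow-in) - 1 → 1 - 1 = 0, borrow out 0
  col 9: (0 - 0 borrow-in) - 0 → 0 - 0 = 0, borrow out 0
  col 10: (1 - 0 borrow-in) - 0 → 1 - 0 = 1, borrow out 0
Reading bits MSB→LSB: 10000100010
Strip leading zeros: 10000100010
= 10000100010


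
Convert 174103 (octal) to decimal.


Positional values:
Position 0: 3 × 8^0 = 3
Position 1: 0 × 8^1 = 0
Position 2: 1 × 8^2 = 64
Position 3: 4 × 8^3 = 2048
Position 4: 7 × 8^4 = 28672
Position 5: 1 × 8^5 = 32768
Sum = 3 + 0 + 64 + 2048 + 28672 + 32768
= 63555


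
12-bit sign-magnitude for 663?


Sign bit: 0 (positive)
Magnitude: 663 = 01010010111
= 001010010111


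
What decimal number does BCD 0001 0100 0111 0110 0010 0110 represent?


Each 4-bit group → digit:
  0001 → 1
  0100 → 4
  0111 → 7
  0110 → 6
  0010 → 2
  0110 → 6
= 147626


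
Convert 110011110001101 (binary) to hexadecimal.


Group into 4-bit nibbles: 0110011110001101
  0110 = 6
  0111 = 7
  1000 = 8
  1101 = D
= 0x678D


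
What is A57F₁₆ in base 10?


Positional values:
Position 0: F × 16^0 = 15 × 1 = 15
Position 1: 7 × 16^1 = 7 × 16 = 112
Position 2: 5 × 16^2 = 5 × 256 = 1280
Position 3: A × 16^3 = 10 × 4096 = 40960
Sum = 15 + 112 + 1280 + 40960
= 42367


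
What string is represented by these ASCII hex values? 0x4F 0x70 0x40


Codes (hex): 0x4F 0x70 0x40
Per-code ASCII lookup:
  0x4F = 79  (range 65-90: uppercase, 79 - 65 = 14) → 'O'
  0x70 = 112  (range 97-122: lowercase, 112 - 97 = 15) → 'p'
  0x40 = 64  (special character) → '@'
= 'Op@'


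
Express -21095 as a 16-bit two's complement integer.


Original: 0101001001100111
Step 1 - Invert all bits: 1010110110011000
Step 2 - Add 1: 1010110110011000 + 1
= 1010110110011001 (represents -21095)


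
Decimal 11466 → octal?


Divide by 8 repeatedly:
11466 ÷ 8 = 1433 remainder 2
1433 ÷ 8 = 179 remainder 1
179 ÷ 8 = 22 remainder 3
22 ÷ 8 = 2 remainder 6
2 ÷ 8 = 0 remainder 2
Reading remainders bottom-up:
= 0o26312


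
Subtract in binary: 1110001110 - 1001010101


Align and subtract column by column (LSB to MSB, borrowing when needed):
  1110001110
- 1001010101
  ----------
  col 0: (0 - 0 borrow-in) - 1 → borrow from next column: (0+2) - 1 = 1, borrow out 1
  col 1: (1 - 1 borrow-in) - 0 → 0 - 0 = 0, borrow out 0
  col 2: (1 - 0 borrow-in) - 1 → 1 - 1 = 0, borrow out 0
  col 3: (1 - 0 borrow-in) - 0 → 1 - 0 = 1, borrow out 0
  col 4: (0 - 0 borrow-in) - 1 → borrow from next column: (0+2) - 1 = 1, borrow out 1
  col 5: (0 - 1 borrow-in) - 0 → borrow from next column: (-1+2) - 0 = 1, borrow out 1
  col 6: (0 - 1 borrow-in) - 1 → borrow from next column: (-1+2) - 1 = 0, borrow out 1
  col 7: (1 - 1 borrow-in) - 0 → 0 - 0 = 0, borrow out 0
  col 8: (1 - 0 borrow-in) - 0 → 1 - 0 = 1, borrow out 0
  col 9: (1 - 0 borrow-in) - 1 → 1 - 1 = 0, borrow out 0
Reading bits MSB→LSB: 0100111001
Strip leading zeros: 100111001
= 100111001


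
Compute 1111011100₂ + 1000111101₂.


Align and add column by column (LSB to MSB, carry propagating):
  01111011100
+ 01000111101
  -----------
  col 0: 0 + 1 + 0 (carry in) = 1 → bit 1, carry out 0
  col 1: 0 + 0 + 0 (carry in) = 0 → bit 0, carry out 0
  col 2: 1 + 1 + 0 (carry in) = 2 → bit 0, carry out 1
  col 3: 1 + 1 + 1 (carry in) = 3 → bit 1, carry out 1
  col 4: 1 + 1 + 1 (carry in) = 3 → bit 1, carry out 1
  col 5: 0 + 1 + 1 (carry in) = 2 → bit 0, carry out 1
  col 6: 1 + 0 + 1 (carry in) = 2 → bit 0, carry out 1
  col 7: 1 + 0 + 1 (carry in) = 2 → bit 0, carry out 1
  col 8: 1 + 0 + 1 (carry in) = 2 → bit 0, carry out 1
  col 9: 1 + 1 + 1 (carry in) = 3 → bit 1, carry out 1
  col 10: 0 + 0 + 1 (carry in) = 1 → bit 1, carry out 0
Reading bits MSB→LSB: 11000011001
Strip leading zeros: 11000011001
= 11000011001


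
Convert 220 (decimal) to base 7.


Divide by 7 repeatedly:
220 ÷ 7 = 31 remainder 3
31 ÷ 7 = 4 remainder 3
4 ÷ 7 = 0 remainder 4
Reading remainders bottom-up:
= 433


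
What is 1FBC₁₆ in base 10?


Positional values:
Position 0: C × 16^0 = 12 × 1 = 12
Position 1: B × 16^1 = 11 × 16 = 176
Position 2: F × 16^2 = 15 × 256 = 3840
Position 3: 1 × 16^3 = 1 × 4096 = 4096
Sum = 12 + 176 + 3840 + 4096
= 8124


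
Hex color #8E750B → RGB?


Hex: #8E750B
R = 8E₁₆ = 142
G = 75₁₆ = 117
B = 0B₁₆ = 11
= RGB(142, 117, 11)


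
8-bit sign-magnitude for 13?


Sign bit: 0 (positive)
Magnitude: 13 = 0001101
= 00001101


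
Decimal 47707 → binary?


Divide by 2 repeatedly:
47707 ÷ 2 = 23853 remainder 1
23853 ÷ 2 = 11926 remainder 1
11926 ÷ 2 = 5963 remainder 0
5963 ÷ 2 = 2981 remainder 1
2981 ÷ 2 = 1490 remainder 1
1490 ÷ 2 = 745 remainder 0
745 ÷ 2 = 372 remainder 1
372 ÷ 2 = 186 remainder 0
186 ÷ 2 = 93 remainder 0
93 ÷ 2 = 46 remainder 1
46 ÷ 2 = 23 remainder 0
23 ÷ 2 = 11 remainder 1
11 ÷ 2 = 5 remainder 1
5 ÷ 2 = 2 remainder 1
2 ÷ 2 = 1 remainder 0
1 ÷ 2 = 0 remainder 1
Reading remainders bottom-up:
= 1011101001011011


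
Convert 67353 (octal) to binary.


Each octal digit → 3 binary bits:
  6 = 110
  7 = 111
  3 = 011
  5 = 101
  3 = 011
Concatenate: 110 111 011 101 011
= 110111011101011


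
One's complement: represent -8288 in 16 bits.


Original: 0010000001100000
Invert all bits:
  bit 0: 0 → 1
  bit 1: 0 → 1
  bit 2: 1 → 0
  bit 3: 0 → 1
  bit 4: 0 → 1
  bit 5: 0 → 1
  bit 6: 0 → 1
  bit 7: 0 → 1
  bit 8: 0 → 1
  bit 9: 1 → 0
  bit 10: 1 → 0
  bit 11: 0 → 1
  bit 12: 0 → 1
  bit 13: 0 → 1
  bit 14: 0 → 1
  bit 15: 0 → 1
= 1101111110011111


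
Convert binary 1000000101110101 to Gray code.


Binary: 1000000101110101
Gray code: G = B XOR (B >> 1)
B >> 1 = 0100000010111010
1000000101110101 XOR 0100000010111010:
  1 XOR 0 = 1
  0 XOR 1 = 1
  0 XOR 0 = 0
  0 XOR 0 = 0
  0 XOR 0 = 0
  0 XOR 0 = 0
  0 XOR 0 = 0
  1 XOR 0 = 1
  0 XOR 1 = 1
  1 XOR 0 = 1
  1 XOR 1 = 0
  1 XOR 1 = 0
  0 XOR 1 = 1
  1 XOR 0 = 1
  0 XOR 1 = 1
  1 XOR 0 = 1
= 1100000111001111


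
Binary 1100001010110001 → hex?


Group into 4-bit nibbles: 1100001010110001
  1100 = C
  0010 = 2
  1011 = B
  0001 = 1
= 0xC2B1


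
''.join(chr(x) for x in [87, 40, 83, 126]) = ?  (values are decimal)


Codes (decimal): 87 40 83 126
Per-code ASCII lookup:
  87  (range 65-90: uppercase, 87 - 65 = 22) → 'W'
  40  (special character) → '('
  83  (range 65-90: uppercase, 83 - 65 = 18) → 'S'
  126  (special character) → '~'
= 'W(S~'


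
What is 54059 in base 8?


Divide by 8 repeatedly:
54059 ÷ 8 = 6757 remainder 3
6757 ÷ 8 = 844 remainder 5
844 ÷ 8 = 105 remainder 4
105 ÷ 8 = 13 remainder 1
13 ÷ 8 = 1 remainder 5
1 ÷ 8 = 0 remainder 1
Reading remainders bottom-up:
= 0o151453


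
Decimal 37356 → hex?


Divide by 16 repeatedly:
37356 ÷ 16 = 2334 remainder 12 (C)
2334 ÷ 16 = 145 remainder 14 (E)
145 ÷ 16 = 9 remainder 1 (1)
9 ÷ 16 = 0 remainder 9 (9)
Reading remainders bottom-up:
= 0x91EC


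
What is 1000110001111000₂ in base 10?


Positional values:
Bit 3: 1 × 2^3 = 8
Bit 4: 1 × 2^4 = 16
Bit 5: 1 × 2^5 = 32
Bit 6: 1 × 2^6 = 64
Bit 10: 1 × 2^10 = 1024
Bit 11: 1 × 2^11 = 2048
Bit 15: 1 × 2^15 = 32768
Sum = 8 + 16 + 32 + 64 + 1024 + 2048 + 32768
= 35960


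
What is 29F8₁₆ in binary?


Each hex digit → 4 binary bits:
  2 = 0010
  9 = 1001
  F = 1111
  8 = 1000
Concatenate: 0010 1001 1111 1000
= 0010100111111000


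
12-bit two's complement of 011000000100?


Original: 011000000100
Step 1 - Invert all bits: 100111111011
Step 2 - Add 1: 100111111011 + 1
= 100111111100 (represents -1540)


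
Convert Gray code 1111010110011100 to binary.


Gray code: 1111010110011100
MSB stays the same: 1
Each subsequent bit = prev_binary XOR current_gray:
  B[1] = 1 XOR 1 = 0
  B[2] = 0 XOR 1 = 1
  B[3] = 1 XOR 1 = 0
  B[4] = 0 XOR 0 = 0
  B[5] = 0 XOR 1 = 1
  B[6] = 1 XOR 0 = 1
  B[7] = 1 XOR 1 = 0
  B[8] = 0 XOR 1 = 1
  B[9] = 1 XOR 0 = 1
  B[10] = 1 XOR 0 = 1
  B[11] = 1 XOR 1 = 0
  B[12] = 0 XOR 1 = 1
  B[13] = 1 XOR 1 = 0
  B[14] = 0 XOR 0 = 0
  B[15] = 0 XOR 0 = 0
= 1010011011101000 (42728 decimal)


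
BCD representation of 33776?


Each digit → 4-bit binary:
  3 → 0011
  3 → 0011
  7 → 0111
  7 → 0111
  6 → 0110
= 0011 0011 0111 0111 0110


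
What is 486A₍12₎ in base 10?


Positional values (base 12):
  A × 12^0 = 10 × 1 = 10
  6 × 12^1 = 6 × 12 = 72
  8 × 12^2 = 8 × 144 = 1152
  4 × 12^3 = 4 × 1728 = 6912
Sum = 10 + 72 + 1152 + 6912
= 8146


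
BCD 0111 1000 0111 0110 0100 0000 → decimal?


Each 4-bit group → digit:
  0111 → 7
  1000 → 8
  0111 → 7
  0110 → 6
  0100 → 4
  0000 → 0
= 787640


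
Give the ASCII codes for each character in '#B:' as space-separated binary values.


String: '#B:'  (3 characters)
Per-character ASCII lookup:
  '#': special character: '#' = 35 → 100011
  'B': uppercase starts at 65: 'B' = 65 + 1 = 66 → 1000010
  ':': special character: ':' = 58 → 111010
= 100011 1000010 111010


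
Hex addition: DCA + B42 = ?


Align and add column by column (LSB to MSB, each column mod 16 with carry):
  0DCA
+ 0B42
  ----
  col 0: A(10) + 2(2) + 0 (carry in) = 12 → C(12), carry out 0
  col 1: C(12) + 4(4) + 0 (carry in) = 16 → 0(0), carry out 1
  col 2: D(13) + B(11) + 1 (carry in) = 25 → 9(9), carry out 1
  col 3: 0(0) + 0(0) + 1 (carry in) = 1 → 1(1), carry out 0
Reading digits MSB→LSB: 190C
Strip leading zeros: 190C
= 0x190C


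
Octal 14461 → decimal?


Positional values:
Position 0: 1 × 8^0 = 1
Position 1: 6 × 8^1 = 48
Position 2: 4 × 8^2 = 256
Position 3: 4 × 8^3 = 2048
Position 4: 1 × 8^4 = 4096
Sum = 1 + 48 + 256 + 2048 + 4096
= 6449


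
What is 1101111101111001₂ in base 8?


Group into 3-bit groups: 001101111101111001
  001 = 1
  101 = 5
  111 = 7
  101 = 5
  111 = 7
  001 = 1
= 0o157571


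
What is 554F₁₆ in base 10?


Positional values:
Position 0: F × 16^0 = 15 × 1 = 15
Position 1: 4 × 16^1 = 4 × 16 = 64
Position 2: 5 × 16^2 = 5 × 256 = 1280
Position 3: 5 × 16^3 = 5 × 4096 = 20480
Sum = 15 + 64 + 1280 + 20480
= 21839


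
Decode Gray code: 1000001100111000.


Gray code: 1000001100111000
MSB stays the same: 1
Each subsequent bit = prev_binary XOR current_gray:
  B[1] = 1 XOR 0 = 1
  B[2] = 1 XOR 0 = 1
  B[3] = 1 XOR 0 = 1
  B[4] = 1 XOR 0 = 1
  B[5] = 1 XOR 0 = 1
  B[6] = 1 XOR 1 = 0
  B[7] = 0 XOR 1 = 1
  B[8] = 1 XOR 0 = 1
  B[9] = 1 XOR 0 = 1
  B[10] = 1 XOR 1 = 0
  B[11] = 0 XOR 1 = 1
  B[12] = 1 XOR 1 = 0
  B[13] = 0 XOR 0 = 0
  B[14] = 0 XOR 0 = 0
  B[15] = 0 XOR 0 = 0
= 1111110111010000 (64976 decimal)


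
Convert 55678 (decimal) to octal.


Divide by 8 repeatedly:
55678 ÷ 8 = 6959 remainder 6
6959 ÷ 8 = 869 remainder 7
869 ÷ 8 = 108 remainder 5
108 ÷ 8 = 13 remainder 4
13 ÷ 8 = 1 remainder 5
1 ÷ 8 = 0 remainder 1
Reading remainders bottom-up:
= 0o154576


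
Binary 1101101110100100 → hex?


Group into 4-bit nibbles: 1101101110100100
  1101 = D
  1011 = B
  1010 = A
  0100 = 4
= 0xDBA4


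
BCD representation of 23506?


Each digit → 4-bit binary:
  2 → 0010
  3 → 0011
  5 → 0101
  0 → 0000
  6 → 0110
= 0010 0011 0101 0000 0110


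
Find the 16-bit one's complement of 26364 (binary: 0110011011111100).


Original: 0110011011111100
Invert all bits:
  bit 0: 0 → 1
  bit 1: 1 → 0
  bit 2: 1 → 0
  bit 3: 0 → 1
  bit 4: 0 → 1
  bit 5: 1 → 0
  bit 6: 1 → 0
  bit 7: 0 → 1
  bit 8: 1 → 0
  bit 9: 1 → 0
  bit 10: 1 → 0
  bit 11: 1 → 0
  bit 12: 1 → 0
  bit 13: 1 → 0
  bit 14: 0 → 1
  bit 15: 0 → 1
= 1001100100000011


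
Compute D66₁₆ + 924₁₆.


Align and add column by column (LSB to MSB, each column mod 16 with carry):
  0D66
+ 0924
  ----
  col 0: 6(6) + 4(4) + 0 (carry in) = 10 → A(10), carry out 0
  col 1: 6(6) + 2(2) + 0 (carry in) = 8 → 8(8), carry out 0
  col 2: D(13) + 9(9) + 0 (carry in) = 22 → 6(6), carry out 1
  col 3: 0(0) + 0(0) + 1 (carry in) = 1 → 1(1), carry out 0
Reading digits MSB→LSB: 168A
Strip leading zeros: 168A
= 0x168A


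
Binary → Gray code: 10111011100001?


Binary: 10111011100001
Gray code: G = B XOR (B >> 1)
B >> 1 = 01011101110000
10111011100001 XOR 01011101110000:
  1 XOR 0 = 1
  0 XOR 1 = 1
  1 XOR 0 = 1
  1 XOR 1 = 0
  1 XOR 1 = 0
  0 XOR 1 = 1
  1 XOR 0 = 1
  1 XOR 1 = 0
  1 XOR 1 = 0
  0 XOR 1 = 1
  0 XOR 0 = 0
  0 XOR 0 = 0
  0 XOR 0 = 0
  1 XOR 0 = 1
= 11100110010001


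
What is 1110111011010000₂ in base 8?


Group into 3-bit groups: 001110111011010000
  001 = 1
  110 = 6
  111 = 7
  011 = 3
  010 = 2
  000 = 0
= 0o167320


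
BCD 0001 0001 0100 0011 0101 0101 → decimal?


Each 4-bit group → digit:
  0001 → 1
  0001 → 1
  0100 → 4
  0011 → 3
  0101 → 5
  0101 → 5
= 114355


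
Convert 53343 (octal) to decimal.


Positional values:
Position 0: 3 × 8^0 = 3
Position 1: 4 × 8^1 = 32
Position 2: 3 × 8^2 = 192
Position 3: 3 × 8^3 = 1536
Position 4: 5 × 8^4 = 20480
Sum = 3 + 32 + 192 + 1536 + 20480
= 22243


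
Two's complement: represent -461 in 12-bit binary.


Original: 000111001101
Step 1 - Invert all bits: 111000110010
Step 2 - Add 1: 111000110010 + 1
= 111000110011 (represents -461)


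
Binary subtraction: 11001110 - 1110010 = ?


Align and subtract column by column (LSB to MSB, borrowing when needed):
  11001110
- 01110010
  --------
  col 0: (0 - 0 borrow-in) - 0 → 0 - 0 = 0, borrow out 0
  col 1: (1 - 0 borrow-in) - 1 → 1 - 1 = 0, borrow out 0
  col 2: (1 - 0 borrow-in) - 0 → 1 - 0 = 1, borrow out 0
  col 3: (1 - 0 borrow-in) - 0 → 1 - 0 = 1, borrow out 0
  col 4: (0 - 0 borrow-in) - 1 → borrow from next column: (0+2) - 1 = 1, borrow out 1
  col 5: (0 - 1 borrow-in) - 1 → borrow from next column: (-1+2) - 1 = 0, borrow out 1
  col 6: (1 - 1 borrow-in) - 1 → borrow from next column: (0+2) - 1 = 1, borrow out 1
  col 7: (1 - 1 borrow-in) - 0 → 0 - 0 = 0, borrow out 0
Reading bits MSB→LSB: 01011100
Strip leading zeros: 1011100
= 1011100
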